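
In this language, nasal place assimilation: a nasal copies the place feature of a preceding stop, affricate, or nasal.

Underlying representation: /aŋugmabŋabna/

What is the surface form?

/m/ after /g/ (velar) → [ŋ]
/ŋ/ after /b/ (labial) → [m]
/n/ after /b/ (labial) → [m]

[aŋugŋabmabma]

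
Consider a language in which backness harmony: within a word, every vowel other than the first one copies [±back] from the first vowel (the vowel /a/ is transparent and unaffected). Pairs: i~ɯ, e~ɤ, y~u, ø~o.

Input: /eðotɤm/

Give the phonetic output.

/o/ harmonizes with /e/ ([-back]) → [ø]
/ɤ/ harmonizes with /e/ ([-back]) → [e]

[eðøtem]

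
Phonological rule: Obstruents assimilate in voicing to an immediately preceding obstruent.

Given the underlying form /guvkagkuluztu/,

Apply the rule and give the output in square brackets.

[guvgagguluzdu]

/k/ after /v/ (voiced) → [g]
/k/ after /g/ (voiced) → [g]
/t/ after /z/ (voiced) → [d]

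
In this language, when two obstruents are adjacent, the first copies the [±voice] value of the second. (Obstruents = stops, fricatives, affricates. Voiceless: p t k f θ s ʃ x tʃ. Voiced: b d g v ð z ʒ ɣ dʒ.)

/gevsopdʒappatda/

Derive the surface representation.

[gefsobdʒappadda]

/v/ before /s/ (voiceless) → [f]
/p/ before /dʒ/ (voiced) → [b]
/t/ before /d/ (voiced) → [d]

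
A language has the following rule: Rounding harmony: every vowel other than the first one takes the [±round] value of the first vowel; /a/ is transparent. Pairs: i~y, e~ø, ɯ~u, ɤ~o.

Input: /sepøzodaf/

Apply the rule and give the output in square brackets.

/ø/ harmonizes with /e/ ([-round]) → [e]
/o/ harmonizes with /e/ ([-round]) → [ɤ]

[sepezɤdaf]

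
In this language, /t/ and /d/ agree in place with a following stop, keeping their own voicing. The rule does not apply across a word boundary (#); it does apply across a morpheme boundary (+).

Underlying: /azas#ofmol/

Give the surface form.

no segment meets the rule's conditions; no change.

[azas#ofmol]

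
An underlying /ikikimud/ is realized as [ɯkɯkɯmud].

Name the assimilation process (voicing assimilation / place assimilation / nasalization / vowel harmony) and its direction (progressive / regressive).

vowel harmony, regressive

/i/→[ɯ] /i/→[ɯ] /i/→[ɯ].
Vowels agree with the last vowel, so the harmony is regressive.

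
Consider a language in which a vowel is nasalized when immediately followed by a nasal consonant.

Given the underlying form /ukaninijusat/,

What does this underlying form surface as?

/a/ before nasal /n/ → [ã]
/i/ before nasal /n/ → [ĩ]

[ukãnĩnijusat]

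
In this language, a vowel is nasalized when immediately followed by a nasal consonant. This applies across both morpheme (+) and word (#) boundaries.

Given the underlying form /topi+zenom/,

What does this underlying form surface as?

/e/ before nasal /n/ → [ẽ]
/o/ before nasal /m/ → [õ]

[topi+zẽnõm]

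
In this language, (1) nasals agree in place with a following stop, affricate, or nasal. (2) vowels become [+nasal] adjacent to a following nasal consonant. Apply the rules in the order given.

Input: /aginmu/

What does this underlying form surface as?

[agĩmmu]

Rule 1: /n/ before /m/ (labial) → [m]
After rule 1: agimmu
Rule 2: /i/ before nasal /m/ → [ĩ]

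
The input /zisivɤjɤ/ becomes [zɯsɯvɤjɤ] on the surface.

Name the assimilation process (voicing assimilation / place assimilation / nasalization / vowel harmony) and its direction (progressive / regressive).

/i/→[ɯ] /i/→[ɯ].
Vowels agree with the last vowel, so the harmony is regressive.

vowel harmony, regressive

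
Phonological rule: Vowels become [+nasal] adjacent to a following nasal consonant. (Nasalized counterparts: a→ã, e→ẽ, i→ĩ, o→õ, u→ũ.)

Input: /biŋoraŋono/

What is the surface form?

[bĩŋorãŋõno]

/i/ before nasal /ŋ/ → [ĩ]
/a/ before nasal /ŋ/ → [ã]
/o/ before nasal /n/ → [õ]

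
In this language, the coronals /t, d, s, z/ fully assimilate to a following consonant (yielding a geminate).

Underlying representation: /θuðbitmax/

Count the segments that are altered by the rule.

1

/t/ before /m/ → [m] (total assimilation)
1 segment changes.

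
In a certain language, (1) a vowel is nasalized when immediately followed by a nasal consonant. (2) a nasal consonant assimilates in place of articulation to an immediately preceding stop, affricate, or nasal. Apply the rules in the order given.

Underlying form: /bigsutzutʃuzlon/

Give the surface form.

Rule 1: /o/ before nasal /n/ → [õ]
After rule 1: bigsutzutʃuzlõn
Rule 2: no segment meets the rule's conditions; no change.

[bigsutzutʃuzlõn]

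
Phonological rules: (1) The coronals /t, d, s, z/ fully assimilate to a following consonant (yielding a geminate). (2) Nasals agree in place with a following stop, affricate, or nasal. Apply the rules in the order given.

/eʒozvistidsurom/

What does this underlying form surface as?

[eʒovvittissurom]

Rule 1: /z/ before /v/ → [v] (total assimilation)
Rule 1: /s/ before /t/ → [t] (total assimilation)
Rule 1: /d/ before /s/ → [s] (total assimilation)
After rule 1: eʒovvittissurom
Rule 2: no segment meets the rule's conditions; no change.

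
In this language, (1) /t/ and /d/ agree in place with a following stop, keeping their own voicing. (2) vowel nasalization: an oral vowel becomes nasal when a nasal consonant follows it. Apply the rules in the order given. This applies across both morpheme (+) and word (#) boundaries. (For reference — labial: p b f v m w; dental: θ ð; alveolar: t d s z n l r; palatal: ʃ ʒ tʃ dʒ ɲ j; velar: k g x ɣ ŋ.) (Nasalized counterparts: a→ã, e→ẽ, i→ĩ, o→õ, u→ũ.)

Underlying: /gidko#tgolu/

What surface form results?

Rule 1: /d/ before /k/ (velar) → [g]
Rule 1: /t/ before /g/ (velar) → [k]
After rule 1: gigko#kgolu
Rule 2: no segment meets the rule's conditions; no change.

[gigko#kgolu]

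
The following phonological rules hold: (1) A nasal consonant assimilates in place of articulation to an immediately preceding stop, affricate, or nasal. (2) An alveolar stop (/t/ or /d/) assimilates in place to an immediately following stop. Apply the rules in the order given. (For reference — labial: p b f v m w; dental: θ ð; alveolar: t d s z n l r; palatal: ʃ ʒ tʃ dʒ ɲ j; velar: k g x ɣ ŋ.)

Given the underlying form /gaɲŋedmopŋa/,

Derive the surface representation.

Rule 1: /ŋ/ after /ɲ/ (palatal) → [ɲ]
Rule 1: /m/ after /d/ (alveolar) → [n]
Rule 1: /ŋ/ after /p/ (labial) → [m]
After rule 1: gaɲɲednopma
Rule 2: no segment meets the rule's conditions; no change.

[gaɲɲednopma]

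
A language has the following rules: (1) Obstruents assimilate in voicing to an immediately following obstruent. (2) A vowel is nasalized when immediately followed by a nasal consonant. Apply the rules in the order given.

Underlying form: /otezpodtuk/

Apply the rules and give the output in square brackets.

Rule 1: /z/ before /p/ (voiceless) → [s]
Rule 1: /d/ before /t/ (voiceless) → [t]
After rule 1: otespottuk
Rule 2: no segment meets the rule's conditions; no change.

[otespottuk]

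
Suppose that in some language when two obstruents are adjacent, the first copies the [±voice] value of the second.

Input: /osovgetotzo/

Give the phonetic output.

/t/ before /z/ (voiced) → [d]

[osovgetodzo]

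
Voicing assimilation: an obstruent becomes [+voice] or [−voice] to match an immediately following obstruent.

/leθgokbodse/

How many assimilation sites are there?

/θ/ before /g/ (voiced) → [ð]
/k/ before /b/ (voiced) → [g]
/d/ before /s/ (voiceless) → [t]
3 segments change.

3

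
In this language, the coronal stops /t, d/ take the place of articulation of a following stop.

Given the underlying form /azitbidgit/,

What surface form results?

/t/ before /b/ (labial) → [p]
/d/ before /g/ (velar) → [g]

[azipbiggit]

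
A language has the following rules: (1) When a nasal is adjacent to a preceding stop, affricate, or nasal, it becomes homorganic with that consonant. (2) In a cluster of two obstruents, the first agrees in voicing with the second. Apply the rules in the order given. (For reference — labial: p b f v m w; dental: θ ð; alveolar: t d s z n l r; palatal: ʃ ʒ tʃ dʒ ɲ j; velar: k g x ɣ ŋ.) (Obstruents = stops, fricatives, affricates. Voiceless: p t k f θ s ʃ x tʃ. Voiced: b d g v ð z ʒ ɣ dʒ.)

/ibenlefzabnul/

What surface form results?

[ibenlevzabmul]

Rule 1: /n/ after /b/ (labial) → [m]
After rule 1: ibenlefzabmul
Rule 2: /f/ before /z/ (voiced) → [v]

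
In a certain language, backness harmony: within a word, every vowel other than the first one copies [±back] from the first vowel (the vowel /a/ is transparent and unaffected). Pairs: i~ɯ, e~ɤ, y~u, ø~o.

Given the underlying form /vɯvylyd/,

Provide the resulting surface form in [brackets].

[vɯvulud]

/y/ harmonizes with /ɯ/ ([+back]) → [u]
/y/ harmonizes with /ɯ/ ([+back]) → [u]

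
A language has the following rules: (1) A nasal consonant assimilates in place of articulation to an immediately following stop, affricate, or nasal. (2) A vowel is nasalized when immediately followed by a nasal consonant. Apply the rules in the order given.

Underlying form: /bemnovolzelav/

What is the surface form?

Rule 1: /m/ before /n/ (alveolar) → [n]
After rule 1: bennovolzelav
Rule 2: /e/ before nasal /n/ → [ẽ]

[bẽnnovolzelav]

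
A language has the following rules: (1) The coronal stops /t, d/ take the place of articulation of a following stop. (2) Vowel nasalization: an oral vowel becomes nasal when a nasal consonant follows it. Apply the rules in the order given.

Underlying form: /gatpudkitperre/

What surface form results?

Rule 1: /t/ before /p/ (labial) → [p]
Rule 1: /d/ before /k/ (velar) → [g]
Rule 1: /t/ before /p/ (labial) → [p]
After rule 1: gappugkipperre
Rule 2: no segment meets the rule's conditions; no change.

[gappugkipperre]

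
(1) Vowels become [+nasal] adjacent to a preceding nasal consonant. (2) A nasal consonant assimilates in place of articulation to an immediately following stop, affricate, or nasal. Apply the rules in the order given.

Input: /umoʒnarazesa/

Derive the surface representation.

[umõʒnãrazesa]

Rule 1: /o/ after nasal /m/ → [õ]
Rule 1: /a/ after nasal /n/ → [ã]
After rule 1: umõʒnãrazesa
Rule 2: no segment meets the rule's conditions; no change.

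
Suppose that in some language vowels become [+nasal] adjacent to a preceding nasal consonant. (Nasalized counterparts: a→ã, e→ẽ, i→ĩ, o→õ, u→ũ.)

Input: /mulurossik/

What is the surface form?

[mũlurossik]

/u/ after nasal /m/ → [ũ]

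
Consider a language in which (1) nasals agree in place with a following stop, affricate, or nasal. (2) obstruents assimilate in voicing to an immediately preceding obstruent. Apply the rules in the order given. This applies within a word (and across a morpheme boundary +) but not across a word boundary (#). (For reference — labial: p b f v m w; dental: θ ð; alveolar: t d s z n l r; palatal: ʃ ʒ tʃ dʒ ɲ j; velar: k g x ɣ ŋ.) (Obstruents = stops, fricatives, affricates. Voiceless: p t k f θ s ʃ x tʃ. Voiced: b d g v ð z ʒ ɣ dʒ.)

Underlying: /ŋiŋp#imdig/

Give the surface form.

[ŋimp#indig]

Rule 1: /ŋ/ before /p/ (labial) → [m]
Rule 1: /m/ before /d/ (alveolar) → [n]
After rule 1: ŋimp#indig
Rule 2: no segment meets the rule's conditions; no change.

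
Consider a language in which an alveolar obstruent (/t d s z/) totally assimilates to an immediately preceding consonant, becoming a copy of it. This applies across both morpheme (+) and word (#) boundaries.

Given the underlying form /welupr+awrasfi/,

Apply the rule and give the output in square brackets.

[welupr+awrasfi]

no segment meets the rule's conditions; no change.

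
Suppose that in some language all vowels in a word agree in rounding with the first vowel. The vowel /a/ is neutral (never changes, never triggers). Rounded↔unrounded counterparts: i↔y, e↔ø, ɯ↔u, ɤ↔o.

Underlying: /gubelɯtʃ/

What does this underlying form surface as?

[gubølutʃ]

/e/ harmonizes with /u/ ([+round]) → [ø]
/ɯ/ harmonizes with /u/ ([+round]) → [u]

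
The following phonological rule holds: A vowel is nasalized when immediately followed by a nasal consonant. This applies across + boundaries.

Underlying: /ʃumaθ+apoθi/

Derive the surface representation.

[ʃũmaθ+apoθi]

/u/ before nasal /m/ → [ũ]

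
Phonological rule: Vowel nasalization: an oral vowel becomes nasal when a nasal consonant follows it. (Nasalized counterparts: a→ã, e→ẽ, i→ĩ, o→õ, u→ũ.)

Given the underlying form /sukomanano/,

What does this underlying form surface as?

[sukõmãnãno]

/o/ before nasal /m/ → [õ]
/a/ before nasal /n/ → [ã]
/a/ before nasal /n/ → [ã]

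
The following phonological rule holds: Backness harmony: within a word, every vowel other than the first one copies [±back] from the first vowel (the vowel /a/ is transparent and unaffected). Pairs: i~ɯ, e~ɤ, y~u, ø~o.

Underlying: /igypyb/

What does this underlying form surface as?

no segment meets the rule's conditions; no change.

[igypyb]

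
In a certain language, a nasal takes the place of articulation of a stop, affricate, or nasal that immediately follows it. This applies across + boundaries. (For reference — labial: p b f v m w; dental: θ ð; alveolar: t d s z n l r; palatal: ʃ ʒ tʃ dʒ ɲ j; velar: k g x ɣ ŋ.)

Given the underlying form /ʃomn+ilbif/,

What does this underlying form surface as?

/m/ before /n/ (alveolar) → [n]

[ʃonn+ilbif]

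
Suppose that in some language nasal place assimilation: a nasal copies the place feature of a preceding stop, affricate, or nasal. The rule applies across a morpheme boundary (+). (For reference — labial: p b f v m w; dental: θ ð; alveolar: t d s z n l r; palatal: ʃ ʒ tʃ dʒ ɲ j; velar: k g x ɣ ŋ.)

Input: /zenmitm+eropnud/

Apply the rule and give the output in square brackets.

/m/ after /n/ (alveolar) → [n]
/m/ after /t/ (alveolar) → [n]
/n/ after /p/ (labial) → [m]

[zennitn+eropmud]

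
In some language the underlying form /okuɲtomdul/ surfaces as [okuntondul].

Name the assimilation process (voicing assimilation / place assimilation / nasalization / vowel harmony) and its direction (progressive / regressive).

place assimilation, regressive

/ɲ/→[n] /m/→[n].
Each target copies a feature from the following segment, so the direction is regressive.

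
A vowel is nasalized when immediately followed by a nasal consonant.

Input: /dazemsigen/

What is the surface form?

/e/ before nasal /m/ → [ẽ]
/e/ before nasal /n/ → [ẽ]

[dazẽmsigẽn]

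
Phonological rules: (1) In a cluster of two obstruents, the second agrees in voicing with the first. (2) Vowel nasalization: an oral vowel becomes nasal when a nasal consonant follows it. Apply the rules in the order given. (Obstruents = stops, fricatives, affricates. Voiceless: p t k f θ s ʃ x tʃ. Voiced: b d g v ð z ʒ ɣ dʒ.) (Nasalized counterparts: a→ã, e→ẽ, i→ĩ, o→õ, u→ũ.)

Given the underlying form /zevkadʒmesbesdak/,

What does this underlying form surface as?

[zevgadʒmespestak]

Rule 1: /k/ after /v/ (voiced) → [g]
Rule 1: /b/ after /s/ (voiceless) → [p]
Rule 1: /d/ after /s/ (voiceless) → [t]
After rule 1: zevgadʒmespestak
Rule 2: no segment meets the rule's conditions; no change.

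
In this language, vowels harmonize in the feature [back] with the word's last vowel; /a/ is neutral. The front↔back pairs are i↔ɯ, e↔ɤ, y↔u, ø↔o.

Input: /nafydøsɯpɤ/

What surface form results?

/y/ harmonizes with /ɤ/ ([+back]) → [u]
/ø/ harmonizes with /ɤ/ ([+back]) → [o]

[nafudosɯpɤ]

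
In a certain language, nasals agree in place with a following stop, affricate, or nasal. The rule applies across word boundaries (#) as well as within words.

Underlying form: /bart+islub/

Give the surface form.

[bart+islub]

no segment meets the rule's conditions; no change.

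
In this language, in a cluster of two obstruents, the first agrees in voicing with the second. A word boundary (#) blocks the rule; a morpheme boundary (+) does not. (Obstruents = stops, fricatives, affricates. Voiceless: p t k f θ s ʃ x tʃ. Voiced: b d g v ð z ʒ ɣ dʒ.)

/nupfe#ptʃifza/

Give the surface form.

/f/ before /z/ (voiced) → [v]

[nupfe#ptʃivza]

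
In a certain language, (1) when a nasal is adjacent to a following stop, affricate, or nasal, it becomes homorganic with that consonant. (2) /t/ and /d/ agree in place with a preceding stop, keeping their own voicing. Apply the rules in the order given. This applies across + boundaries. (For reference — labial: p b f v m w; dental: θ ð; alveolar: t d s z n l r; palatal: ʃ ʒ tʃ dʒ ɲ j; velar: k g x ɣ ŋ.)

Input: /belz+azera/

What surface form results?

[belz+azera]

Rule 1: no segment meets the rule's conditions; no change.
After rule 1: belz+azera
Rule 2: no segment meets the rule's conditions; no change.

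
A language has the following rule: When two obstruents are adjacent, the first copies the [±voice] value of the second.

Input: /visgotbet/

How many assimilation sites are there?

2

/s/ before /g/ (voiced) → [z]
/t/ before /b/ (voiced) → [d]
2 segments change.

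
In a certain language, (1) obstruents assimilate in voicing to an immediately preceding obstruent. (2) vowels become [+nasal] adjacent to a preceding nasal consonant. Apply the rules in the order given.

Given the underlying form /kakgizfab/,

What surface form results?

Rule 1: /g/ after /k/ (voiceless) → [k]
Rule 1: /f/ after /z/ (voiced) → [v]
After rule 1: kakkizvab
Rule 2: no segment meets the rule's conditions; no change.

[kakkizvab]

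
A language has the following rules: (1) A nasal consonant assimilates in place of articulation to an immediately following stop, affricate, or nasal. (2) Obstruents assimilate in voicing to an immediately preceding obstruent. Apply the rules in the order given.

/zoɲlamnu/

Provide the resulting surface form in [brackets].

[zoɲlannu]

Rule 1: /m/ before /n/ (alveolar) → [n]
After rule 1: zoɲlannu
Rule 2: no segment meets the rule's conditions; no change.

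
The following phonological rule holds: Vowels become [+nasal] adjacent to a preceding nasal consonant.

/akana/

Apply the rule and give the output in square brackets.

/a/ after nasal /n/ → [ã]

[akanã]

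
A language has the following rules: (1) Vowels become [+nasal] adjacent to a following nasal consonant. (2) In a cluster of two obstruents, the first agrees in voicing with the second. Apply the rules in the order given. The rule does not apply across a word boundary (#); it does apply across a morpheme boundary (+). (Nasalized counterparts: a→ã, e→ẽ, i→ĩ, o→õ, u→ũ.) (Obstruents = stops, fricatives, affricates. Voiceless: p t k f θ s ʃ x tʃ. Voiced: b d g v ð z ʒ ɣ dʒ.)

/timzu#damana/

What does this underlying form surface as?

[tĩmzu#dãmãna]

Rule 1: /i/ before nasal /m/ → [ĩ]
Rule 1: /a/ before nasal /m/ → [ã]
Rule 1: /a/ before nasal /n/ → [ã]
After rule 1: tĩmzu#dãmãna
Rule 2: no segment meets the rule's conditions; no change.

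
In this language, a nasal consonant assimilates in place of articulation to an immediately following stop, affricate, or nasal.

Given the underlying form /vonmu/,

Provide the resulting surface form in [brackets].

[vommu]

/n/ before /m/ (labial) → [m]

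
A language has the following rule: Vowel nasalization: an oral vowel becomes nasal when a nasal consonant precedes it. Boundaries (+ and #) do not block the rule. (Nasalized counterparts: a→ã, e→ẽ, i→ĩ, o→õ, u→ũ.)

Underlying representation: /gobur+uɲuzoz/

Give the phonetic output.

[gobur+uɲũzoz]

/u/ after nasal /ɲ/ → [ũ]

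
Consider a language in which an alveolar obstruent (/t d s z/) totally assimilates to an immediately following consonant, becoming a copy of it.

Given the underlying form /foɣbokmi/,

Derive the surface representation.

[foɣbokmi]

no segment meets the rule's conditions; no change.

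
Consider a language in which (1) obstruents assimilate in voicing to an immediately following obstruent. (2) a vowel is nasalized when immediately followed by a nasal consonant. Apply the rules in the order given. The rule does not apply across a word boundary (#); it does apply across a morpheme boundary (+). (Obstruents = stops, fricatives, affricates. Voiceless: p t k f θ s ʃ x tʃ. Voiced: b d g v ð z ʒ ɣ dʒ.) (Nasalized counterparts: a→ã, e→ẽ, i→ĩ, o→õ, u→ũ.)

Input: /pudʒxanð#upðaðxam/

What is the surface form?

Rule 1: /dʒ/ before /x/ (voiceless) → [tʃ]
Rule 1: /p/ before /ð/ (voiced) → [b]
Rule 1: /ð/ before /x/ (voiceless) → [θ]
After rule 1: putʃxanð#ubðaθxam
Rule 2: /a/ before nasal /n/ → [ã]
Rule 2: /a/ before nasal /m/ → [ã]

[putʃxãnð#ubðaθxãm]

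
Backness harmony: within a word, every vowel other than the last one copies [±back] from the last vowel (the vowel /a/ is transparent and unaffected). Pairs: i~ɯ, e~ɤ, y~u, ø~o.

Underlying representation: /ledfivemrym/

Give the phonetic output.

no segment meets the rule's conditions; no change.

[ledfivemrym]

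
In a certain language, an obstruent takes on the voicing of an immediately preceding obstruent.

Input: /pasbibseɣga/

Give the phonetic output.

/b/ after /s/ (voiceless) → [p]
/s/ after /b/ (voiced) → [z]

[paspibzeɣga]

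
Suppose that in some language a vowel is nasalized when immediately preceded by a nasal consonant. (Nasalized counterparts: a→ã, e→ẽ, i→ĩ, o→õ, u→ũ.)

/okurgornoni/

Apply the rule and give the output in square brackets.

[okurgornõnĩ]

/o/ after nasal /n/ → [õ]
/i/ after nasal /n/ → [ĩ]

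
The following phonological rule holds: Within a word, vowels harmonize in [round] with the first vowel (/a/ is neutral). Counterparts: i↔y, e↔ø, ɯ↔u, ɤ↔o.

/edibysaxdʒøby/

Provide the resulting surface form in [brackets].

/y/ harmonizes with /e/ ([-round]) → [i]
/ø/ harmonizes with /e/ ([-round]) → [e]
/y/ harmonizes with /e/ ([-round]) → [i]

[edibisaxdʒebi]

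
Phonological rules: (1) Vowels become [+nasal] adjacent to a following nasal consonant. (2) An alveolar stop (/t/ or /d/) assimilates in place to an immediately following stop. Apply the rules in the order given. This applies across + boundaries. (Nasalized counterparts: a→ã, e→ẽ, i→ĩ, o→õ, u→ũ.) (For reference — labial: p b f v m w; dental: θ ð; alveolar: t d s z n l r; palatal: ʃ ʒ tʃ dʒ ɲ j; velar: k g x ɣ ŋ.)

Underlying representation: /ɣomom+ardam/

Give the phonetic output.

Rule 1: /o/ before nasal /m/ → [õ]
Rule 1: /o/ before nasal /m/ → [õ]
Rule 1: /a/ before nasal /m/ → [ã]
After rule 1: ɣõmõm+ardãm
Rule 2: no segment meets the rule's conditions; no change.

[ɣõmõm+ardãm]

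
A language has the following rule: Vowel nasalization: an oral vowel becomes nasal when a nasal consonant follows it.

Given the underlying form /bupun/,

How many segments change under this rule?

1

/u/ before nasal /n/ → [ũ]
1 segment changes.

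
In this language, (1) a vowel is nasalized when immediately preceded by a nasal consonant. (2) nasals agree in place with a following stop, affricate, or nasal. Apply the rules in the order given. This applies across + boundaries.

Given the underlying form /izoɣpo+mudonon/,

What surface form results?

[izoɣpo+mũdonõn]

Rule 1: /u/ after nasal /m/ → [ũ]
Rule 1: /o/ after nasal /n/ → [õ]
After rule 1: izoɣpo+mũdonõn
Rule 2: no segment meets the rule's conditions; no change.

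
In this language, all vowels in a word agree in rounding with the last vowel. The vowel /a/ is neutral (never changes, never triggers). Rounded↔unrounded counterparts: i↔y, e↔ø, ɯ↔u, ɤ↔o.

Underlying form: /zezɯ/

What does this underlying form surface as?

no segment meets the rule's conditions; no change.

[zezɯ]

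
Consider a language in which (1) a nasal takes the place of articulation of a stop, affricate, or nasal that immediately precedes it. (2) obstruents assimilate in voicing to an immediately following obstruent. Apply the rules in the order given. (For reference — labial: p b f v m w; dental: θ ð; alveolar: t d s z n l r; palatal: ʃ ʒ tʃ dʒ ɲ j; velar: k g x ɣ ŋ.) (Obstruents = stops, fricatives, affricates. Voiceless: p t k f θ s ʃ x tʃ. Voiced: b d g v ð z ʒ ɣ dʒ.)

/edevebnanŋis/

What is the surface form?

Rule 1: /n/ after /b/ (labial) → [m]
Rule 1: /ŋ/ after /n/ (alveolar) → [n]
After rule 1: edevebmannis
Rule 2: no segment meets the rule's conditions; no change.

[edevebmannis]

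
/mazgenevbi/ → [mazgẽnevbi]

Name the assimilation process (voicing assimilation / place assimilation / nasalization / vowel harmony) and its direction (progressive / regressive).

/e/→[ẽ].
Each target copies a feature from the following segment, so the direction is regressive.

nasalization, regressive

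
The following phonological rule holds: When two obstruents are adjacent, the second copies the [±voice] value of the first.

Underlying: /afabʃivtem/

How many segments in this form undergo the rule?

2

/ʃ/ after /b/ (voiced) → [ʒ]
/t/ after /v/ (voiced) → [d]
2 segments change.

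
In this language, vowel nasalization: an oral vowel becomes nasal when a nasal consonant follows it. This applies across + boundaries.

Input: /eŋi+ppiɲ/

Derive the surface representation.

[ẽŋi+ppĩɲ]

/e/ before nasal /ŋ/ → [ẽ]
/i/ before nasal /ɲ/ → [ĩ]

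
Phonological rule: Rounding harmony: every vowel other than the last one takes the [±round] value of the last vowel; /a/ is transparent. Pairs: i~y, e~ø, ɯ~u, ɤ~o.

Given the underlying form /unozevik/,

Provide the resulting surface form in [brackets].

/u/ harmonizes with /i/ ([-round]) → [ɯ]
/o/ harmonizes with /i/ ([-round]) → [ɤ]

[ɯnɤzevik]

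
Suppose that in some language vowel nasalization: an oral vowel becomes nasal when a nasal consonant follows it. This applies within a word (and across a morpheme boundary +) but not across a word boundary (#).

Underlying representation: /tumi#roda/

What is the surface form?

[tũmi#roda]

/u/ before nasal /m/ → [ũ]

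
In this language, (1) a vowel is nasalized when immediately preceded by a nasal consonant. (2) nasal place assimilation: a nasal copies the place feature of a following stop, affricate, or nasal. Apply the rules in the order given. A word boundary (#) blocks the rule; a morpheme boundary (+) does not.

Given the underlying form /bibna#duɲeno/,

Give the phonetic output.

Rule 1: /a/ after nasal /n/ → [ã]
Rule 1: /e/ after nasal /ɲ/ → [ẽ]
Rule 1: /o/ after nasal /n/ → [õ]
After rule 1: bibnã#duɲẽnõ
Rule 2: no segment meets the rule's conditions; no change.

[bibnã#duɲẽnõ]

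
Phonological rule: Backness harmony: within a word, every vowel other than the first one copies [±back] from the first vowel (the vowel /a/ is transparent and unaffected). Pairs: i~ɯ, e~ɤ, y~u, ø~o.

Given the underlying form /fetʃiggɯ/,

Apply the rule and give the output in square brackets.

/ɯ/ harmonizes with /e/ ([-back]) → [i]

[fetʃiggi]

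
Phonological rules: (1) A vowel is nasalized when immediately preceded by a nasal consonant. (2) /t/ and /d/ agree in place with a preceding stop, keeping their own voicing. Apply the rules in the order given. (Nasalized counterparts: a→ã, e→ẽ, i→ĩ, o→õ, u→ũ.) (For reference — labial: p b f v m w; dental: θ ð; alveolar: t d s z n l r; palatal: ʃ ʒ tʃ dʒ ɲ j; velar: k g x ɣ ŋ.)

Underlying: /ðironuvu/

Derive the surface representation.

Rule 1: /u/ after nasal /n/ → [ũ]
After rule 1: ðironũvu
Rule 2: no segment meets the rule's conditions; no change.

[ðironũvu]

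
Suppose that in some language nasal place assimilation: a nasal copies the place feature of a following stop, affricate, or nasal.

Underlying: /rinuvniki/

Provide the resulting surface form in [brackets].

[rinuvniki]

no segment meets the rule's conditions; no change.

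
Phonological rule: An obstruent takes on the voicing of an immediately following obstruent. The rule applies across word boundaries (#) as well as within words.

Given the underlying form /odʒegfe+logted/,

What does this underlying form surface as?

[odʒekfe+lokted]

/g/ before /f/ (voiceless) → [k]
/g/ before /t/ (voiceless) → [k]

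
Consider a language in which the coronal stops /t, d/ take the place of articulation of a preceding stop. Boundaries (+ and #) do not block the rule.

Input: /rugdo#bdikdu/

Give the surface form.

[ruggo#bbikgu]

/d/ after /g/ (velar) → [g]
/d/ after /b/ (labial) → [b]
/d/ after /k/ (velar) → [g]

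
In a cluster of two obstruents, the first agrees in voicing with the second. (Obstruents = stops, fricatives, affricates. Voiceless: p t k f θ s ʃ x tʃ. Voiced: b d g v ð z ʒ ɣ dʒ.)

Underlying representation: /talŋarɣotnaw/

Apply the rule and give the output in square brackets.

no segment meets the rule's conditions; no change.

[talŋarɣotnaw]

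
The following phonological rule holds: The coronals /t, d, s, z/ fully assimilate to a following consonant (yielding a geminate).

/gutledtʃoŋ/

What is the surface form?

[gulletʃtʃoŋ]

/t/ before /l/ → [l] (total assimilation)
/d/ before /tʃ/ → [tʃ] (total assimilation)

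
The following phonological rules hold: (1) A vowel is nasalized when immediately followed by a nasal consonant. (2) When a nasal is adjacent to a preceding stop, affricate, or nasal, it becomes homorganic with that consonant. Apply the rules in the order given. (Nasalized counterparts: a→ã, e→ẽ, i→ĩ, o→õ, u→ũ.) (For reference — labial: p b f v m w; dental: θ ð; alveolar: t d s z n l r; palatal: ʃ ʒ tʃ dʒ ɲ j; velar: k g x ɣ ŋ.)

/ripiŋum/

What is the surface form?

[ripĩŋũm]

Rule 1: /i/ before nasal /ŋ/ → [ĩ]
Rule 1: /u/ before nasal /m/ → [ũ]
After rule 1: ripĩŋũm
Rule 2: no segment meets the rule's conditions; no change.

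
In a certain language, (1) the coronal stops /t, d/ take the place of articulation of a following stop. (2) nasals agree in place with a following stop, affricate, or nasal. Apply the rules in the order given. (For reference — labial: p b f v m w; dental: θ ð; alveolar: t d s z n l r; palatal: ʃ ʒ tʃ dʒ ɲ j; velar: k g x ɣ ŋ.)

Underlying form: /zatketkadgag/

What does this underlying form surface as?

Rule 1: /t/ before /k/ (velar) → [k]
Rule 1: /t/ before /k/ (velar) → [k]
Rule 1: /d/ before /g/ (velar) → [g]
After rule 1: zakkekkaggag
Rule 2: no segment meets the rule's conditions; no change.

[zakkekkaggag]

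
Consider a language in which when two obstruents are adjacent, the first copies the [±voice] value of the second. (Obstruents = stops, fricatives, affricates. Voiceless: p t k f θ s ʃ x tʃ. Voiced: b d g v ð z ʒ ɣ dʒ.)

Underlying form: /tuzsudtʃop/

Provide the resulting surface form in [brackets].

/z/ before /s/ (voiceless) → [s]
/d/ before /tʃ/ (voiceless) → [t]

[tussuttʃop]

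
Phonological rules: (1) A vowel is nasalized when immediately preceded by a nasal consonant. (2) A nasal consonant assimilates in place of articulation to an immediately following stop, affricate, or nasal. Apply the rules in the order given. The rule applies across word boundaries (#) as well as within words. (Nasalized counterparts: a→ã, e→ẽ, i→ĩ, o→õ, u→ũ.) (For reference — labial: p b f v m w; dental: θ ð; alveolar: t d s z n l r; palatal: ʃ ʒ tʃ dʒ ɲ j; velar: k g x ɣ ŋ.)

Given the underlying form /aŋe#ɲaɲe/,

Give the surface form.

[aŋẽ#ɲãɲẽ]

Rule 1: /e/ after nasal /ŋ/ → [ẽ]
Rule 1: /a/ after nasal /ɲ/ → [ã]
Rule 1: /e/ after nasal /ɲ/ → [ẽ]
After rule 1: aŋẽ#ɲãɲẽ
Rule 2: no segment meets the rule's conditions; no change.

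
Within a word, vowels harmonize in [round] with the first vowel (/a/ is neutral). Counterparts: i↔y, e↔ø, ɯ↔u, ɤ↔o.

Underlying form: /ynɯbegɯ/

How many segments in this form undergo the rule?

/ɯ/ harmonizes with /y/ ([+round]) → [u]
/e/ harmonizes with /y/ ([+round]) → [ø]
/ɯ/ harmonizes with /y/ ([+round]) → [u]
3 segments change.

3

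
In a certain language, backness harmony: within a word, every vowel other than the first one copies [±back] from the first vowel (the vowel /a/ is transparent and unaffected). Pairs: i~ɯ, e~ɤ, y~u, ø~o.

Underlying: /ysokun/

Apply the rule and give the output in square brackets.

[ysøkyn]

/o/ harmonizes with /y/ ([-back]) → [ø]
/u/ harmonizes with /y/ ([-back]) → [y]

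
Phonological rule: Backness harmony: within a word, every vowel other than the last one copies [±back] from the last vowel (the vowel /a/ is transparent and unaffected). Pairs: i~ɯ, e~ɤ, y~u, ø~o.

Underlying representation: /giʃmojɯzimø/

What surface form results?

[giʃmøjizimø]

/o/ harmonizes with /ø/ ([-back]) → [ø]
/ɯ/ harmonizes with /ø/ ([-back]) → [i]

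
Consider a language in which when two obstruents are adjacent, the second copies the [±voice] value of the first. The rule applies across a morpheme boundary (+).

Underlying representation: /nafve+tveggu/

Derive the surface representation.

/v/ after /f/ (voiceless) → [f]
/v/ after /t/ (voiceless) → [f]

[naffe+tfeggu]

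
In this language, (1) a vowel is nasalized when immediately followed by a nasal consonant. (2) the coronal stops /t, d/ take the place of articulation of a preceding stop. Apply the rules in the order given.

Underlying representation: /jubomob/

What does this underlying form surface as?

Rule 1: /o/ before nasal /m/ → [õ]
After rule 1: jubõmob
Rule 2: no segment meets the rule's conditions; no change.

[jubõmob]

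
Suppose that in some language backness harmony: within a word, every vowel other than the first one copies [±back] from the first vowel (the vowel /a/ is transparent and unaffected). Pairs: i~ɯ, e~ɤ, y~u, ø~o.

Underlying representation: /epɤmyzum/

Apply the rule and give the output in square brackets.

/ɤ/ harmonizes with /e/ ([-back]) → [e]
/u/ harmonizes with /e/ ([-back]) → [y]

[epemyzym]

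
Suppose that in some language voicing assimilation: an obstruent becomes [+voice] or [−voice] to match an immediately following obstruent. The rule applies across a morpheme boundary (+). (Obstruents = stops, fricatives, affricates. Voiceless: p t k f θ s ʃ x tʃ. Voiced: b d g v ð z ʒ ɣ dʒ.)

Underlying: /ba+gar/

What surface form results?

[ba+gar]

no segment meets the rule's conditions; no change.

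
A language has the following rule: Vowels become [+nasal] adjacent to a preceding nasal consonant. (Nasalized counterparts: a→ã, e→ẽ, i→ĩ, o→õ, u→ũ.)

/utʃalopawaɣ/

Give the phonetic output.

no segment meets the rule's conditions; no change.

[utʃalopawaɣ]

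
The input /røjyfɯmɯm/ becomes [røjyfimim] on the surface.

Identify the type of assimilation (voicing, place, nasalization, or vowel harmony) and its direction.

vowel harmony, progressive

/ɯ/→[i] /ɯ/→[i].
Vowels agree with the first vowel, so the harmony is progressive.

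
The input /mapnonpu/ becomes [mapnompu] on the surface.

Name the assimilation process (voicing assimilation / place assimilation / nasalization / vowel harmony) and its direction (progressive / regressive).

/n/→[m].
Each target copies a feature from the following segment, so the direction is regressive.

place assimilation, regressive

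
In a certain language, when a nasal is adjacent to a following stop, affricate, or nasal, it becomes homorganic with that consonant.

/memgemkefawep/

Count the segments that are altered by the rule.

2

/m/ before /g/ (velar) → [ŋ]
/m/ before /k/ (velar) → [ŋ]
2 segments change.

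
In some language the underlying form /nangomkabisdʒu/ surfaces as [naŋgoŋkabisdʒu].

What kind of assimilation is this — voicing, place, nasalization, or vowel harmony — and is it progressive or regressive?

place assimilation, regressive

/n/→[ŋ] /m/→[ŋ].
Each target copies a feature from the following segment, so the direction is regressive.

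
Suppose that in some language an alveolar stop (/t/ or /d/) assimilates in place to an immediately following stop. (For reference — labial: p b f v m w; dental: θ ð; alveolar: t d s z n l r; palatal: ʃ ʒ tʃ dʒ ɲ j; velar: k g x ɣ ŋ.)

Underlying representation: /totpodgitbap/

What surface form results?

[toppoggipbap]

/t/ before /p/ (labial) → [p]
/d/ before /g/ (velar) → [g]
/t/ before /b/ (labial) → [p]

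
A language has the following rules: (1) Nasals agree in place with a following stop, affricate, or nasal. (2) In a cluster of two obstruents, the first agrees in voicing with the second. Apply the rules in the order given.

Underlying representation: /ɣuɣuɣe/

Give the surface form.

[ɣuɣuɣe]

Rule 1: no segment meets the rule's conditions; no change.
After rule 1: ɣuɣuɣe
Rule 2: no segment meets the rule's conditions; no change.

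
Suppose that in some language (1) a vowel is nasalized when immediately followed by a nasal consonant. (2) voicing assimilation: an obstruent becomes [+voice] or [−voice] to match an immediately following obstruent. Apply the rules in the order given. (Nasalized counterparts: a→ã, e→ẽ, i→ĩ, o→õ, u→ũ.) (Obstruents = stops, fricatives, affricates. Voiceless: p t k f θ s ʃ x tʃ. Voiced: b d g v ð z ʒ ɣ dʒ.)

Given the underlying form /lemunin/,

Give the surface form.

[lẽmũnĩn]

Rule 1: /e/ before nasal /m/ → [ẽ]
Rule 1: /u/ before nasal /n/ → [ũ]
Rule 1: /i/ before nasal /n/ → [ĩ]
After rule 1: lẽmũnĩn
Rule 2: no segment meets the rule's conditions; no change.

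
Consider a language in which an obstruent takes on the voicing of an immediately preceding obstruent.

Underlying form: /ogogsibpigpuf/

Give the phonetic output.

/s/ after /g/ (voiced) → [z]
/p/ after /b/ (voiced) → [b]
/p/ after /g/ (voiced) → [b]

[ogogzibbigbuf]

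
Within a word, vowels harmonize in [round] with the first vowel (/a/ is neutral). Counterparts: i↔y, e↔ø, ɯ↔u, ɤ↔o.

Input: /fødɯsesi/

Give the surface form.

[fødusøsy]

/ɯ/ harmonizes with /ø/ ([+round]) → [u]
/e/ harmonizes with /ø/ ([+round]) → [ø]
/i/ harmonizes with /ø/ ([+round]) → [y]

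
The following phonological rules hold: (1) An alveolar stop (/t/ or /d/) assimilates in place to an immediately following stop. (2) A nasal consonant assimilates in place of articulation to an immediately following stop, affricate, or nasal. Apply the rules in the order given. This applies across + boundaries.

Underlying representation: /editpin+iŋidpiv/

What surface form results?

Rule 1: /t/ before /p/ (labial) → [p]
Rule 1: /d/ before /p/ (labial) → [b]
After rule 1: edippin+iŋibpiv
Rule 2: no segment meets the rule's conditions; no change.

[edippin+iŋibpiv]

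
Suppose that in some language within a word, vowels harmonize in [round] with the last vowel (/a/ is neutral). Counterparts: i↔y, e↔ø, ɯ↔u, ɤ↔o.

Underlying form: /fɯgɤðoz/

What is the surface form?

[fugoðoz]

/ɯ/ harmonizes with /o/ ([+round]) → [u]
/ɤ/ harmonizes with /o/ ([+round]) → [o]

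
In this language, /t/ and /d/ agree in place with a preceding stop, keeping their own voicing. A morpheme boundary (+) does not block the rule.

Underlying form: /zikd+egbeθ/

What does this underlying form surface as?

/d/ after /k/ (velar) → [g]

[zikg+egbeθ]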